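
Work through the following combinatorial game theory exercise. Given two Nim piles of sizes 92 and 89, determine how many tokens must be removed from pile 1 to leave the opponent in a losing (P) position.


Piles: 92 and 89
Current XOR: 92 XOR 89 = 5 (non-zero, so this is an N-position).
To make the XOR zero, we need to find a move that balances the piles.
For pile 1 (size 92): target = 92 XOR 5 = 89
We reduce pile 1 from 92 to 89.
Tokens removed: 92 - 89 = 3
Verification: 89 XOR 89 = 0

3


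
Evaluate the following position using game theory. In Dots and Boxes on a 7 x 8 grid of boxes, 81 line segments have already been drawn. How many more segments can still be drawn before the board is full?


Grid: 7 x 8 boxes, i.e. 8 rows and 9 columns of dots.
Horizontal edges: (rows + 1) * cols = 8 * 8 = 64
Vertical edges: rows * (cols + 1) = 7 * 9 = 63
Total edges: 64 + 63 = 127
Edges drawn: 81
Remaining: 127 - 81 = 46

46


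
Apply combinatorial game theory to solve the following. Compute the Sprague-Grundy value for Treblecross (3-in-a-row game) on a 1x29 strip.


Treblecross: place X on empty cells; 3-in-a-row wins.
Playing within two cells of an existing X lets the opponent win at once, so sensible play treats the cells i-2..i+2 around each X as dead. The player left with no safe cell loses, so this is a normal-play take-away game on strips of safe cells.
Placing X at cell i (0-indexed) of a strip of k safe cells leaves independent strips of sizes max(0, i-2) and max(0, k-i-3). Hence G(k) = mex{ G(max(0,i-2)) XOR G(max(0,k-i-3)) : 0 <= i < k }, with G(0) = 0.
G(1): splits (0,0):0^0=0 -> mex({0}) = 1
G(2): splits (0,0):0^0=0 -> mex({0}) = 1
G(3): splits (0,0):0^0=0 -> mex({0}) = 1
G(4): splits (0,1):0^1=1 (0,0):0^0=0 -> mex({0, 1}) = 2
G(5): splits (0,2):0^1=1 (0,1):0^1=1 (0,0):0^0=0 -> mex({0, 1}) = 2
G(6) = mex({1}) = 0
G(7) = mex({0, 1, 2}) = 3
G(8) = mex({0, 1, 2}) = 3
G(9) = mex({0, 2}) = 1
G(10) = mex({0, 2, 3}) = 1
G(11) = mex({0, 3}) = 1
G(12) = mex({1, 3}) = 0
G(13) = mex({0, 1, 2, 3}) = 4
G(14) = mex({0, 1, 2}) = 3
G(15) = mex({0, 1, 2}) = 3
G(16) = mex({0, 1, 2, 4}) = 3
G(17) = mex({0, 1, 3, 4}) = 2
G(18) = mex({0, 1, 3, 4}) = 2
G(19) = mex({0, 1, 3, 5}) = 2
G(20) = mex({0, 1, 2, 3, 5}) = 4
G(21) = mex({0, 1, 2, 3, 5}) = 4
G(22) = mex({1, 2, 6}) = 0
G(23) = mex({0, 1, 2, 3, 4, 6}) = 5
G(24) = mex({0, 1, 2, 3, 4}) = 5
G(25) = mex({0, 1, 3, 4, 7}) = 2
G(26) = mex({0, 1, 3, 4, 5, 7}) = 2
G(27) = mex({0, 1, 3, 5}) = 2
G(28) = mex({0, 1, 2, 5}) = 3
G(29) = mex({0, 1, 2, 4, 5, 6}) = 3
Therefore G(29) = 3.

3


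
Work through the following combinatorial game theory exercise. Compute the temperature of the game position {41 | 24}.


The game is {41 | 24}, a switch {a | b} with numbers a > b.
Cooling {a | b} by t gives {a - t | b + t}, which stops being hot when a - t = b + t, i.e. at t = (a - b)/2. So the temperature of a switch is (a - b)/2.
Temperature = (Left option - Right option) / 2
= (41 - (24)) / 2
= 17 / 2
= 17/2

17/2


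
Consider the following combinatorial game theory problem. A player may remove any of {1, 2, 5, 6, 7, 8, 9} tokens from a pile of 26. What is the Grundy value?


The subtraction set is S = {1, 2, 5, 6, 7, 8, 9}.
G(k) = mex{ G(k - s) : s in S, s <= k }. We compute iteratively: G(0) = 0.
G(1) = mex({0}) = 1
G(2) = mex({0, 1}) = 2
G(3) = mex({1, 2}) = 0
G(4) = mex({0, 2}) = 1
G(5) = mex({0, 1}) = 2
G(6) = mex({0, 1, 2}) = 3
G(7) = mex({0, 1, 2, 3}) = 4
G(8) = mex({0, 1, 2, 3, 4}) = 5
G(9) = mex({0, 1, 2, 4, 5}) = 3
G(10) = mex({0, 1, 2, 3, 5}) = 4
G(11) = mex({0, 1, 2, 3, 4}) = 5
G(12) = mex({0, 1, 2, 3, 4, 5}) = 6
G(13) = mex({1, 2, 3, 4, 5, 6}) = 0
G(14) = mex({0, 2, 3, 4, 5, 6}) = 1
G(15) = mex({0, 1, 3, 4, 5}) = 2
G(16) = mex({1, 2, 3, 4, 5}) = 0
G(17) = mex({0, 2, 3, 4, 5, 6}) = 1
G(18) = mex({0, 1, 3, 4, 5, 6}) = 2
G(19) = mex({0, 1, 2, 4, 5, 6}) = 3
G(20) = mex({0, 1, 2, 3, 5, 6}) = 4
G(21) = mex({0, 1, 2, 3, 4, 6}) = 5
Observe that G(13)..G(21) = 0, 1, 2, 0, 1, 2, 3, 4, 5 repeats G(0)..G(8) = 0, 1, 2, 0, 1, 2, 3, 4, 5.
For k >= max(S) = 9, G(k) is determined by the previous 9 values G(k-9)..G(k-1); a window of 9 consecutive values has recurred shifted by 13, so by induction G(k + 13) = G(k) for all k >= 0: the sequence is periodic from the start with period 13.
One period: G(0..12) = 0, 1, 2, 0, 1, 2, 3, 4, 5, 3, 4, 5, 6.
26 mod 13 = 0, so G(26) = G(0) = 0.

0


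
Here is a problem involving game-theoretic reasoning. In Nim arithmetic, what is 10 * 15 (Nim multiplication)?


Nim multiplication is bilinear over XOR: (u XOR v) * w = (u*w) XOR (v*w).
So we split each operand into its bit components and XOR the pairwise Nim products.
10 = 2 + 8 (as XOR of powers of 2).
15 = 1 + 2 + 4 + 8 (as XOR of powers of 2).
Using the standard Nim-product table on single bits:
  2*2 = 3,   2*4 = 8,   2*8 = 12,
  4*4 = 6,   4*8 = 11,  8*8 = 13,
and  1*x = x (identity), k*l = l*k (commutative).
Pairwise Nim products:
  2 * 1 = 2
  2 * 2 = 3
  2 * 4 = 8
  2 * 8 = 12
  8 * 1 = 8
  8 * 2 = 12
  8 * 4 = 11
  8 * 8 = 13
XOR them: 2 XOR 3 XOR 8 XOR 12 XOR 8 XOR 12 XOR 11 XOR 13 = 7.
Result: 10 * 15 = 7 (in Nim).

7


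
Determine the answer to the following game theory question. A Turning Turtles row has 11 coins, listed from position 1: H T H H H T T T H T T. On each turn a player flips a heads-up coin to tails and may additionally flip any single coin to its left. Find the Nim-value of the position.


Coins: H T H H H T T T H T T
Key fact: a single head at position k behaves exactly like a Nim heap of size k (turning it to T and optionally flipping a coin at j < k corresponds to moving the heap from k to j, or to 0), and heads combine as a disjunctive sum (two heads at the same place would cancel, matching j XOR j = 0). So the Nim-value is the XOR of the 1-indexed positions of the heads.
Face-up positions (1-indexed): [1, 3, 4, 5, 9]
XOR 0 with 1: 0 XOR 1 = 1
XOR 1 with 3: 1 XOR 3 = 2
XOR 2 with 4: 2 XOR 4 = 6
XOR 6 with 5: 6 XOR 5 = 3
XOR 3 with 9: 3 XOR 9 = 10
Nim-value = 10

10


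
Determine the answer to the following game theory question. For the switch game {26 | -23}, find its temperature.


The game is {26 | -23}, a switch {a | b} with numbers a > b.
Cooling {a | b} by t gives {a - t | b + t}, which stops being hot when a - t = b + t, i.e. at t = (a - b)/2. So the temperature of a switch is (a - b)/2.
Temperature = (Left option - Right option) / 2
= (26 - (-23)) / 2
= 49 / 2
= 49/2

49/2


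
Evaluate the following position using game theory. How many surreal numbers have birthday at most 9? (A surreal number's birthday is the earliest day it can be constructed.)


Day 0: {|} = 0 is born. Count = 1.
Day n: the number of surreal numbers born by day n is 2^(n+1) - 1.
By day 0: 2^1 - 1 = 1
By day 1: 2^2 - 1 = 3
By day 2: 2^3 - 1 = 7
By day 3: 2^4 - 1 = 15
By day 4: 2^5 - 1 = 31
By day 5: 2^6 - 1 = 63
By day 6: 2^7 - 1 = 127
By day 7: 2^8 - 1 = 255
By day 8: 2^9 - 1 = 511
By day 9: 2^10 - 1 = 1023
By day 9: 1023 surreal numbers.

1023


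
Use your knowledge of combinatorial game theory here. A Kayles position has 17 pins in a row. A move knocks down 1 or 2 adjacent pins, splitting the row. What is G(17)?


Kayles: a move removes 1 or 2 adjacent pins from a contiguous row.
Removing pins from a row of k leaves two independent rows (a, b) with a + b = k - 1 (one pin) or a + b = k - 2 (two pins); an end removal gives a = 0.
By Sprague-Grundy, G(k) = mex{ G(a) XOR G(b) } over all these splits. G(0) = 0.
G(1): splits (0,0):0^0=0 -> mex({0}) = 1
G(2): splits (0,1):0^1=1 (0,0):0^0=0 -> mex({0, 1}) = 2
G(3): splits (0,2):0^2=2 (1,1):1^1=0 (0,1):0^1=1 -> mex({0, 1, 2}) = 3
G(4): splits (0,3):0^3=3 (1,2):1^2=3 (0,2):0^2=2 (1,1):1^1=0 -> mex({0, 2, 3}) = 1
G(5): splits (0,4):0^1=1 (1,3):1^3=2 (2,2):2^2=0 (0,3):0^3=3 (1,2):1^2=3 -> mex({0, 1, 2, 3}) = 4
G(6) = mex({0, 1, 2, 4}) = 3
G(7) = mex({0, 1, 3, 4, 5}) = 2
G(8) = mex({0, 2, 3, 5, 6}) = 1
G(9) = mex({0, 1, 2, 3, 6, 7}) = 4
G(10) = mex({0, 1, 3, 4, 5, 7}) = 2
G(11) = mex({0, 1, 2, 3, 4, 5}) = 6
G(12) = mex({0, 1, 2, 3, 5, 6, 7}) = 4
G(13) = mex({0, 2, 3, 4, 6, 7}) = 1
G(14) = mex({0, 1, 4, 5, 6, 7}) = 2
G(15) = mex({0, 1, 2, 3, 4, 5, 6}) = 7
G(16) = mex({0, 2, 3, 5, 6, 7}) = 1
G(17) = mex({0, 1, 2, 3, 5, 6, 7}) = 4
Therefore G(17) = 4.

4


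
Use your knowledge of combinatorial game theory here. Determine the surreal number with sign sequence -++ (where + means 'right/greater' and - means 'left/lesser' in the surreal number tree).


Sign expansion: -++
Rule: track bounds (lo, hi), initially (-inf, +inf). On '+', the current value becomes lo and we move to the simplest number in (value, hi): value + 1 if hi = +inf, otherwise the midpoint (value + hi)/2. On '-', the current value becomes hi and we move to value - 1 if lo = -inf, otherwise the midpoint (lo + value)/2.
Start at 0.
Step 1: sign = -, move left. Bounds: (-inf, 0). Value = -1
Step 2: sign = +, move right. Bounds: (-1, 0). Value = -1/2
Step 3: sign = +, move right. Bounds: (-1/2, 0). Value = -1/4
The surreal number with sign expansion -++ is -1/4.

-1/4


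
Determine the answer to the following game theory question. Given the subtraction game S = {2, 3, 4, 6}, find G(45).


The subtraction set is S = {2, 3, 4, 6}.
G(k) = mex{ G(k - s) : s in S, s <= k }. We compute iteratively: G(0) = 0.
G(1) = mex({}) = 0
G(2) = mex({0}) = 1
G(3) = mex({0}) = 1
G(4) = mex({0, 1}) = 2
G(5) = mex({0, 1}) = 2
G(6) = mex({0, 1, 2}) = 3
G(7) = mex({0, 1, 2}) = 3
G(8) = mex({1, 2, 3}) = 0
G(9) = mex({1, 2, 3}) = 0
G(10) = mex({0, 2, 3}) = 1
G(11) = mex({0, 2, 3}) = 1
G(12) = mex({0, 1, 3}) = 2
G(13) = mex({0, 1, 3}) = 2
Observe that G(8)..G(13) = 0, 0, 1, 1, 2, 2 repeats G(0)..G(5) = 0, 0, 1, 1, 2, 2.
For k >= max(S) = 6, G(k) is determined by the previous 6 values G(k-6)..G(k-1); a window of 6 consecutive values has recurred shifted by 8, so by induction G(k + 8) = G(k) for all k >= 0: the sequence is periodic from the start with period 8.
One period: G(0..7) = 0, 0, 1, 1, 2, 2, 3, 3.
45 mod 8 = 5, so G(45) = G(5) = 2.

2


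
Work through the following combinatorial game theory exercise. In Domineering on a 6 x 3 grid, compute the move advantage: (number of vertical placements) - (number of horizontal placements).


Board is 6 x 3 (rows x cols).
Left (vertical) placements: (rows-1) * cols = 5 * 3 = 15
Right (horizontal) placements: rows * (cols-1) = 6 * 2 = 12
Advantage = Left - Right = 15 - 12 = 3

3


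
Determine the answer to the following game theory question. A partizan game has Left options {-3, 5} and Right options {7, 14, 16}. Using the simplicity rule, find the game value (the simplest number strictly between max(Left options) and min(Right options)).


Left options: {-3, 5}, max = 5
Right options: {7, 14, 16}, min = 7
All options are numbers and max(Left) < min(Right), so by the simplicity theorem the value is the simplest (earliest-born) number strictly between 5 and 7.
The only integer strictly between 5 and 7 is 6.
No non-integer in the interval can be simpler: if x is a non-integer in the interval, then floor(x) or ceil(x) also lies in the interval (the interval contains an integer), and both are proper prefixes of x's sign expansion, i.e. born earlier. So the game value is 6.
Game value = 6

6


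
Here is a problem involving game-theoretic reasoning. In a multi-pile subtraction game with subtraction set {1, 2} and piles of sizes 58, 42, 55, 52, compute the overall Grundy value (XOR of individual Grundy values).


Subtraction set: {1, 2}
For this subtraction set, G(n) = n mod 3 (period = max + 1 = 3).
Pile 1 (size 58): G(58) = 58 mod 3 = 1
Pile 2 (size 42): G(42) = 42 mod 3 = 0
Pile 3 (size 55): G(55) = 55 mod 3 = 1
Pile 4 (size 52): G(52) = 52 mod 3 = 1
Total Grundy value = XOR of all: 1 XOR 0 XOR 1 XOR 1 = 1

1


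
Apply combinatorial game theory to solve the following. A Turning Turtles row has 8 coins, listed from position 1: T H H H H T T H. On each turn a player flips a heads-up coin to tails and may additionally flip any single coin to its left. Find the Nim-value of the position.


Coins: T H H H H T T H
Key fact: a single head at position k behaves exactly like a Nim heap of size k (turning it to T and optionally flipping a coin at j < k corresponds to moving the heap from k to j, or to 0), and heads combine as a disjunctive sum (two heads at the same place would cancel, matching j XOR j = 0). So the Nim-value is the XOR of the 1-indexed positions of the heads.
Face-up positions (1-indexed): [2, 3, 4, 5, 8]
XOR 0 with 2: 0 XOR 2 = 2
XOR 2 with 3: 2 XOR 3 = 1
XOR 1 with 4: 1 XOR 4 = 5
XOR 5 with 5: 5 XOR 5 = 0
XOR 0 with 8: 0 XOR 8 = 8
Nim-value = 8

8


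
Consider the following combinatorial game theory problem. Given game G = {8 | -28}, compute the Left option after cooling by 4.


Original game: {8 | -28} (a switch {a | b} with a > b).
Cooling by t (for t below the temperature (a - b)/2 = 18) taxes each move by t: {a | b} cooled by t is {a - t | b + t}.
Cooling amount: t = 4
Cooled Left option: 8 - 4 = 4
Cooled Right option: -28 + 4 = -24
Cooled game: {4 | -24}
Left option = 4

4


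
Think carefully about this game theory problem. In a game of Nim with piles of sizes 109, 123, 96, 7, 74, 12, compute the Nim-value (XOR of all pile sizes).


We need the XOR (exclusive or) of all pile sizes.
After XOR-ing pile 1 (size 109): 0 XOR 109 = 109
After XOR-ing pile 2 (size 123): 109 XOR 123 = 22
After XOR-ing pile 3 (size 96): 22 XOR 96 = 118
After XOR-ing pile 4 (size 7): 118 XOR 7 = 113
After XOR-ing pile 5 (size 74): 113 XOR 74 = 59
After XOR-ing pile 6 (size 12): 59 XOR 12 = 55
The Nim-value of this position is 55.

55


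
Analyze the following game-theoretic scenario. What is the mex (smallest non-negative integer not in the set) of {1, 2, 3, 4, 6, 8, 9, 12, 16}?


Set = {1, 2, 3, 4, 6, 8, 9, 12, 16}
0 is NOT in the set. This is the mex.
mex = 0

0


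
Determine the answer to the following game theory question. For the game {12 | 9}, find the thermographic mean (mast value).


Game = {12 | 9}, a switch {a | b} with numbers a > b.
Its thermograph has left wall a - t and right wall b + t, which meet at t = (a - b)/2, where both equal (a + b)/2. So the mast (mean value) is at (a + b)/2.
Mean = (12 + (9))/2 = 21/2 = 21/2

21/2


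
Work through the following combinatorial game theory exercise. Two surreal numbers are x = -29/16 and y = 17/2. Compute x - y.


x = -29/16, y = 17/2
Converting to common denominator: 16
x = -29/16, y = 136/16
x - y = -29/16 - 17/2 = -165/16

-165/16


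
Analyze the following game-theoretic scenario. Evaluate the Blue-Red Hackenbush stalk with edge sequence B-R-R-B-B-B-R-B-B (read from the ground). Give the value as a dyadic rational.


Edges (from ground): B-R-R-B-B-B-R-B-B
By Berlekamp's sign-expansion rule, a Blue-Red Hackenbush stalk has the value of the surreal number whose sign sequence is the edge sequence with B -> + and R -> -.
Sign sequence: +--+++-++
Trace the sign expansion in the surreal number tree, starting from 0:
Edge 1: B (sign +) -> bounds (0, +inf), value = 1
Edge 2: R (sign -) -> bounds (0, 1), value = 1/2
Edge 3: R (sign -) -> bounds (0, 1/2), value = 1/4
Edge 4: B (sign +) -> bounds (1/4, 1/2), value = 3/8
Edge 5: B (sign +) -> bounds (3/8, 1/2), value = 7/16
Edge 6: B (sign +) -> bounds (7/16, 1/2), value = 15/32
Edge 7: R (sign -) -> bounds (7/16, 15/32), value = 29/64
Edge 8: B (sign +) -> bounds (29/64, 15/32), value = 59/128
Edge 9: B (sign +) -> bounds (59/128, 15/32), value = 119/256
Game value = 119/256

119/256


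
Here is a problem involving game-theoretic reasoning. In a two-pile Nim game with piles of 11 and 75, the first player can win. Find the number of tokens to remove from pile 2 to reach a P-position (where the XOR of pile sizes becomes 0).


Piles: 11 and 75
Current XOR: 11 XOR 75 = 64 (non-zero, so this is an N-position).
To make the XOR zero, we need to find a move that balances the piles.
For pile 2 (size 75): target = 75 XOR 64 = 11
We reduce pile 2 from 75 to 11.
Tokens removed: 75 - 11 = 64
Verification: 11 XOR 11 = 0

64


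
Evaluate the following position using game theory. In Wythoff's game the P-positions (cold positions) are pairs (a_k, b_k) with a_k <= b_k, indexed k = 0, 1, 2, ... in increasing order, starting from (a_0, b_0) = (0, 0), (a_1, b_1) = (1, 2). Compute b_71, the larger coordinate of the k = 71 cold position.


By Wythoff's theorem, a_k = floor(k * phi) and b_k = floor(k * phi^2) = a_k + k, where phi = (1 + sqrt(5))/2 is the golden ratio.
phi = (1 + sqrt(5))/2 = 1.618034
phi^2 = phi + 1 = 2.618034
k = 71
k * phi^2 = 71 * 2.618034 = 185.880413
b_71 = floor(k * phi^2) = 185 (check: a_71 + k = 114 + 71 = 185)

185


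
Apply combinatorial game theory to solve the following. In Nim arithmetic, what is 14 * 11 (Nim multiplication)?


Nim multiplication is bilinear over XOR: (u XOR v) * w = (u*w) XOR (v*w).
So we split each operand into its bit components and XOR the pairwise Nim products.
14 = 2 + 4 + 8 (as XOR of powers of 2).
11 = 1 + 2 + 8 (as XOR of powers of 2).
Using the standard Nim-product table on single bits:
  2*2 = 3,   2*4 = 8,   2*8 = 12,
  4*4 = 6,   4*8 = 11,  8*8 = 13,
and  1*x = x (identity), k*l = l*k (commutative).
Pairwise Nim products:
  2 * 1 = 2
  2 * 2 = 3
  2 * 8 = 12
  4 * 1 = 4
  4 * 2 = 8
  4 * 8 = 11
  8 * 1 = 8
  8 * 2 = 12
  8 * 8 = 13
XOR them: 2 XOR 3 XOR 12 XOR 4 XOR 8 XOR 11 XOR 8 XOR 12 XOR 13 = 3.
Result: 14 * 11 = 3 (in Nim).

3


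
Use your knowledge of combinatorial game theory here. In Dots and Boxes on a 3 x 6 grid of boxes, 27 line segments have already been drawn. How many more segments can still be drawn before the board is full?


Grid: 3 x 6 boxes, i.e. 4 rows and 7 columns of dots.
Horizontal edges: (rows + 1) * cols = 4 * 6 = 24
Vertical edges: rows * (cols + 1) = 3 * 7 = 21
Total edges: 24 + 21 = 45
Edges drawn: 27
Remaining: 45 - 27 = 18

18


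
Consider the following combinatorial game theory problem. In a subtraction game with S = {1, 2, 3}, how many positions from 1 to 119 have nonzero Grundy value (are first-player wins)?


Subtraction set S = {1, 2, 3}, so G(n) = n mod 4.
G(n) = 0 when n is a multiple of 4.
Multiples of 4 in [1, 119]: 29
N-positions (nonzero Grundy) = 119 - 29 = 90

90


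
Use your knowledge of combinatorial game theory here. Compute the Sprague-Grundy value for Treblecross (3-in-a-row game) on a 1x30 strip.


Treblecross: place X on empty cells; 3-in-a-row wins.
Playing within two cells of an existing X lets the opponent win at once, so sensible play treats the cells i-2..i+2 around each X as dead. The player left with no safe cell loses, so this is a normal-play take-away game on strips of safe cells.
Placing X at cell i (0-indexed) of a strip of k safe cells leaves independent strips of sizes max(0, i-2) and max(0, k-i-3). Hence G(k) = mex{ G(max(0,i-2)) XOR G(max(0,k-i-3)) : 0 <= i < k }, with G(0) = 0.
G(1): splits (0,0):0^0=0 -> mex({0}) = 1
G(2): splits (0,0):0^0=0 -> mex({0}) = 1
G(3): splits (0,0):0^0=0 -> mex({0}) = 1
G(4): splits (0,1):0^1=1 (0,0):0^0=0 -> mex({0, 1}) = 2
G(5): splits (0,2):0^1=1 (0,1):0^1=1 (0,0):0^0=0 -> mex({0, 1}) = 2
G(6) = mex({1}) = 0
G(7) = mex({0, 1, 2}) = 3
G(8) = mex({0, 1, 2}) = 3
G(9) = mex({0, 2}) = 1
G(10) = mex({0, 2, 3}) = 1
G(11) = mex({0, 3}) = 1
G(12) = mex({1, 3}) = 0
G(13) = mex({0, 1, 2, 3}) = 4
G(14) = mex({0, 1, 2}) = 3
G(15) = mex({0, 1, 2}) = 3
G(16) = mex({0, 1, 2, 4}) = 3
G(17) = mex({0, 1, 3, 4}) = 2
G(18) = mex({0, 1, 3, 4}) = 2
G(19) = mex({0, 1, 3, 5}) = 2
G(20) = mex({0, 1, 2, 3, 5}) = 4
G(21) = mex({0, 1, 2, 3, 5}) = 4
G(22) = mex({1, 2, 6}) = 0
G(23) = mex({0, 1, 2, 3, 4, 6}) = 5
G(24) = mex({0, 1, 2, 3, 4}) = 5
G(25) = mex({0, 1, 3, 4, 7}) = 2
G(26) = mex({0, 1, 3, 4, 5, 7}) = 2
G(27) = mex({0, 1, 3, 5}) = 2
G(28) = mex({0, 1, 2, 5}) = 3
G(29) = mex({0, 1, 2, 4, 5, 6}) = 3
G(30) = mex({1, 2, 4, 6}) = 0
Therefore G(30) = 0.

0


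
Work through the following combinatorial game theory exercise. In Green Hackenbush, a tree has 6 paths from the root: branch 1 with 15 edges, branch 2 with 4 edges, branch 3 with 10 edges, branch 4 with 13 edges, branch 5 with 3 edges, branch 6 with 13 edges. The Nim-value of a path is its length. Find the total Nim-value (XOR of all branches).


The tree has 6 branches from the ground vertex.
In Green Hackenbush, the Nim-value of a simple path of length k is k.
Branch 1: length 15, Nim-value = 15
Branch 2: length 4, Nim-value = 4
Branch 3: length 10, Nim-value = 10
Branch 4: length 13, Nim-value = 13
Branch 5: length 3, Nim-value = 3
Branch 6: length 13, Nim-value = 13
Total Nim-value = XOR of all branch values:
0 XOR 15 = 15
15 XOR 4 = 11
11 XOR 10 = 1
1 XOR 13 = 12
12 XOR 3 = 15
15 XOR 13 = 2
Nim-value of the tree = 2

2


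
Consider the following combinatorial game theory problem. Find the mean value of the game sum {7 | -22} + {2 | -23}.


G1 = {7 | -22}, G2 = {2 | -23}
Each is a switch {a | b} with numbers a > b; its mean value is (a + b)/2, and mean value is additive over game sums: m(G1 + G2) = m(G1) + m(G2).
Mean of G1 = (7 + (-22))/2 = -15/2 = -15/2
Mean of G2 = (2 + (-23))/2 = -21/2 = -21/2
Mean of G1 + G2 = -15/2 + -21/2 = -18

-18


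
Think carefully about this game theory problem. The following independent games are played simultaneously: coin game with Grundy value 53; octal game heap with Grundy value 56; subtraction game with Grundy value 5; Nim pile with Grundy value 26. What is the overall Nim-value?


By the Sprague-Grundy theorem, the Grundy value of a sum of games is the XOR of individual Grundy values.
coin game: Grundy value = 53. Running XOR: 0 XOR 53 = 53
octal game heap: Grundy value = 56. Running XOR: 53 XOR 56 = 13
subtraction game: Grundy value = 5. Running XOR: 13 XOR 5 = 8
Nim pile: Grundy value = 26. Running XOR: 8 XOR 26 = 18
The combined Grundy value is 18.

18


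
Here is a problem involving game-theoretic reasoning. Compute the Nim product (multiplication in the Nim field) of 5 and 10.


Nim multiplication is bilinear over XOR: (u XOR v) * w = (u*w) XOR (v*w).
So we split each operand into its bit components and XOR the pairwise Nim products.
5 = 1 + 4 (as XOR of powers of 2).
10 = 2 + 8 (as XOR of powers of 2).
Using the standard Nim-product table on single bits:
  2*2 = 3,   2*4 = 8,   2*8 = 12,
  4*4 = 6,   4*8 = 11,  8*8 = 13,
and  1*x = x (identity), k*l = l*k (commutative).
Pairwise Nim products:
  1 * 2 = 2
  1 * 8 = 8
  4 * 2 = 8
  4 * 8 = 11
XOR them: 2 XOR 8 XOR 8 XOR 11 = 9.
Result: 5 * 10 = 9 (in Nim).

9


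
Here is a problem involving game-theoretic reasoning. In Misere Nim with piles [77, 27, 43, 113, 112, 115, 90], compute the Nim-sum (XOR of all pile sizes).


We need the XOR (exclusive or) of all pile sizes.
After XOR-ing pile 1 (size 77): 0 XOR 77 = 77
After XOR-ing pile 2 (size 27): 77 XOR 27 = 86
After XOR-ing pile 3 (size 43): 86 XOR 43 = 125
After XOR-ing pile 4 (size 113): 125 XOR 113 = 12
After XOR-ing pile 5 (size 112): 12 XOR 112 = 124
After XOR-ing pile 6 (size 115): 124 XOR 115 = 15
After XOR-ing pile 7 (size 90): 15 XOR 90 = 85
The Nim-value of this position is 85.

85


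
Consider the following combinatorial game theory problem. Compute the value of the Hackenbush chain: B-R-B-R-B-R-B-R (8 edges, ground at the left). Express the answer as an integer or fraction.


Edges (from ground): B-R-B-R-B-R-B-R
By Berlekamp's sign-expansion rule, a Blue-Red Hackenbush stalk has the value of the surreal number whose sign sequence is the edge sequence with B -> + and R -> -.
Sign sequence: +-+-+-+-
Trace the sign expansion in the surreal number tree, starting from 0:
Edge 1: B (sign +) -> bounds (0, +inf), value = 1
Edge 2: R (sign -) -> bounds (0, 1), value = 1/2
Edge 3: B (sign +) -> bounds (1/2, 1), value = 3/4
Edge 4: R (sign -) -> bounds (1/2, 3/4), value = 5/8
Edge 5: B (sign +) -> bounds (5/8, 3/4), value = 11/16
Edge 6: R (sign -) -> bounds (5/8, 11/16), value = 21/32
Edge 7: B (sign +) -> bounds (21/32, 11/16), value = 43/64
Edge 8: R (sign -) -> bounds (21/32, 43/64), value = 85/128
Game value = 85/128

85/128


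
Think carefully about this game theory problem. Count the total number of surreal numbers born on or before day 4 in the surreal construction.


Day 0: {|} = 0 is born. Count = 1.
Day n: the number of surreal numbers born by day n is 2^(n+1) - 1.
By day 0: 2^1 - 1 = 1
By day 1: 2^2 - 1 = 3
By day 2: 2^3 - 1 = 7
By day 3: 2^4 - 1 = 15
By day 4: 2^5 - 1 = 31
By day 4: 31 surreal numbers.

31


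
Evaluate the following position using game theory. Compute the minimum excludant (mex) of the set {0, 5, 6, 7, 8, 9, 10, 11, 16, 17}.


Set = {0, 5, 6, 7, 8, 9, 10, 11, 16, 17}
0 is in the set.
1 is NOT in the set. This is the mex.
mex = 1

1


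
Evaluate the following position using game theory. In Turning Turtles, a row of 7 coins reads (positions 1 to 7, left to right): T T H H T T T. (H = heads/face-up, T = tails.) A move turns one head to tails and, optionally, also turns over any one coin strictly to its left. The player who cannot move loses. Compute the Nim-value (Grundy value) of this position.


Coins: T T H H T T T
Key fact: a single head at position k behaves exactly like a Nim heap of size k (turning it to T and optionally flipping a coin at j < k corresponds to moving the heap from k to j, or to 0), and heads combine as a disjunctive sum (two heads at the same place would cancel, matching j XOR j = 0). So the Nim-value is the XOR of the 1-indexed positions of the heads.
Face-up positions (1-indexed): [3, 4]
XOR 0 with 3: 0 XOR 3 = 3
XOR 3 with 4: 3 XOR 4 = 7
Nim-value = 7

7


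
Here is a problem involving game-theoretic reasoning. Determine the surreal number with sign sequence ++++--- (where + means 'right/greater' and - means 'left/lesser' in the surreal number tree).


Sign expansion: ++++---
Rule: track bounds (lo, hi), initially (-inf, +inf). On '+', the current value becomes lo and we move to the simplest number in (value, hi): value + 1 if hi = +inf, otherwise the midpoint (value + hi)/2. On '-', the current value becomes hi and we move to value - 1 if lo = -inf, otherwise the midpoint (lo + value)/2.
Start at 0.
Step 1: sign = +, move right. Bounds: (0, +inf). Value = 1
Step 2: sign = +, move right. Bounds: (1, +inf). Value = 2
Step 3: sign = +, move right. Bounds: (2, +inf). Value = 3
Step 4: sign = +, move right. Bounds: (3, +inf). Value = 4
Step 5: sign = -, move left. Bounds: (3, 4). Value = 7/2
Step 6: sign = -, move left. Bounds: (3, 7/2). Value = 13/4
Step 7: sign = -, move left. Bounds: (3, 13/4). Value = 25/8
The surreal number with sign expansion ++++--- is 25/8.

25/8


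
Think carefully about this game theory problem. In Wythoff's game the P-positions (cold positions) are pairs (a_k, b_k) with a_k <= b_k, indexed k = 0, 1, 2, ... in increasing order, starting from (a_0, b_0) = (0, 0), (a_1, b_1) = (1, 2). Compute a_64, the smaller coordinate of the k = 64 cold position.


By Wythoff's theorem, a_k = floor(k * phi) and b_k = floor(k * phi^2) = a_k + k, where phi = (1 + sqrt(5))/2 is the golden ratio.
phi = (1 + sqrt(5))/2 = 1.618034
k = 64
k * phi = 64 * 1.618034 = 103.554175
a_64 = floor(k * phi) = 103

103


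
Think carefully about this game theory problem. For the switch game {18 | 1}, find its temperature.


The game is {18 | 1}, a switch {a | b} with numbers a > b.
Cooling {a | b} by t gives {a - t | b + t}, which stops being hot when a - t = b + t, i.e. at t = (a - b)/2. So the temperature of a switch is (a - b)/2.
Temperature = (Left option - Right option) / 2
= (18 - (1)) / 2
= 17 / 2
= 17/2

17/2


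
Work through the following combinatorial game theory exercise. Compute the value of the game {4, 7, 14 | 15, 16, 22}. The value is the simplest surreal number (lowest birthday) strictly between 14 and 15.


Left options: {4, 7, 14}, max = 14
Right options: {15, 16, 22}, min = 15
All options are numbers and max(Left) < min(Right), so by the simplicity theorem the value is the simplest (earliest-born) number strictly between 14 and 15.
No integer lies strictly between 14 and 15, so the value is the dyadic rational m/2^k in the interval with the smallest k (then m odd); search k = 1, 2, ...:
Denominator 2: 29/2 lies strictly between 14 and 15 -- found.
The simplest number in the interval is 29/2.
Game value = 29/2

29/2


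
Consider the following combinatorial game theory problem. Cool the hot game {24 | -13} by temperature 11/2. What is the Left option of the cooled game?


Original game: {24 | -13} (a switch {a | b} with a > b).
Cooling by t (for t below the temperature (a - b)/2 = 37/2) taxes each move by t: {a | b} cooled by t is {a - t | b + t}.
Cooling amount: t = 11/2
Cooled Left option: 24 - 11/2 = 37/2
Cooled Right option: -13 + 11/2 = -15/2
Cooled game: {37/2 | -15/2}
Left option = 37/2

37/2


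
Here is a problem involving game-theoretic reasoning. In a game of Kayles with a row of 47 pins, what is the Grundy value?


Kayles: a move removes 1 or 2 adjacent pins from a contiguous row.
Removing pins from a row of k leaves two independent rows (a, b) with a + b = k - 1 (one pin) or a + b = k - 2 (two pins); an end removal gives a = 0.
By Sprague-Grundy, G(k) = mex{ G(a) XOR G(b) } over all these splits. G(0) = 0.
G(1): splits (0,0):0^0=0 -> mex({0}) = 1
G(2): splits (0,1):0^1=1 (0,0):0^0=0 -> mex({0, 1}) = 2
G(3): splits (0,2):0^2=2 (1,1):1^1=0 (0,1):0^1=1 -> mex({0, 1, 2}) = 3
G(4): splits (0,3):0^3=3 (1,2):1^2=3 (0,2):0^2=2 (1,1):1^1=0 -> mex({0, 2, 3}) = 1
G(5): splits (0,4):0^1=1 (1,3):1^3=2 (2,2):2^2=0 (0,3):0^3=3 (1,2):1^2=3 -> mex({0, 1, 2, 3}) = 4
G(6) = mex({0, 1, 2, 4}) = 3
G(7) = mex({0, 1, 3, 4, 5}) = 2
G(8) = mex({0, 2, 3, 5, 6}) = 1
G(9) = mex({0, 1, 2, 3, 6, 7}) = 4
G(10) = mex({0, 1, 3, 4, 5, 7}) = 2
G(11) = mex({0, 1, 2, 3, 4, 5}) = 6
G(12) = mex({0, 1, 2, 3, 5, 6, 7}) = 4
G(13) = mex({0, 2, 3, 4, 6, 7}) = 1
G(14) = mex({0, 1, 4, 5, 6, 7}) = 2
G(15) = mex({0, 1, 2, 3, 4, 5, 6}) = 7
G(16) = mex({0, 2, 3, 5, 6, 7}) = 1
G(17) = mex({0, 1, 2, 3, 5, 6, 7}) = 4
G(18) = mex({0, 1, 2, 4, 5, 6}) = 3
G(19) = mex({0, 1, 3, 4, 5, 7}) = 2
G(20) = mex({0, 2, 3, 4, 5, 6, 7}) = 1
G(21) = mex({0, 1, 2, 3, 5, 6, 7}) = 4
G(22) = mex({0, 1, 2, 3, 4, 5, 7}) = 6
G(23) = mex({0, 1, 2, 3, 4, 5, 6}) = 7
G(24) = mex({0, 1, 2, 3, 5, 6, 7}) = 4
G(25) = mex({0, 2, 3, 4, 6, 7}) = 1
G(26) = mex({0, 1, 3, 4, 5, 6, 7}) = 2
G(27) = mex({0, 1, 2, 3, 4, 5, 6, 7}) = 8
G(28) = mex({0, 1, 2, 3, 4, 6, 7, 8}) = 5
G(29) = mex({0, 1, 2, 3, 5, 6, 7, 8, 9}) = 4
G(30) = mex({0, 1, 2, 3, 4, 5, 6, 9, 10}) = 7
G(31) = mex({0, 1, 3, 4, 5, 7, 10, 11}) = 2
G(32) = mex({0, 2, 3, 4, 5, 6, 7, 9, 11}) = 1
G(33) = mex({0, 1, 2, 3, 4, 5, 6, 7, 9, 12}) = 8
G(34) = mex({0, 1, 2, 3, 4, 5, 7, 8, 11, 12}) = 6
G(35) = mex({0, 1, 2, 3, 4, 5, 6, 8, 9, 10, 11}) = 7
G(36) = mex({0, 1, 2, 3, 5, 6, 7, 9, 10}) = 4
G(37) = mex({0, 2, 3, 4, 6, 7, 9, 10, 11, 12}) = 1
G(38) = mex({0, 1, 3, 4, 5, 6, 7, 9, 10, 11, 12}) = 2
G(39) = mex({0, 1, 2, 4, 5, 6, 7, 9, 10, 12, 14}) = 3
G(40) = mex({0, 2, 3, 4, 6, 7, 11, 12, 14}) = 1
G(41) = mex({0, 1, 2, 3, 5, 6, 7, 9, 10, 11, 12}) = 4
G(42) = mex({0, 1, 2, 3, 4, 5, 6, 9, 10}) = 7
G(43) = mex({0, 1, 3, 4, 5, 7, 9, 10, 12, 15}) = 2
G(44) = mex({0, 2, 3, 4, 5, 6, 7, 9, 10, 12, 15}) = 1
G(45) = mex({0, 1, 2, 3, 4, 5, 6, 7, 9, 10, 12, 14}) = 8
G(46) = mex({0, 1, 3, 4, 5, 7, 8, 11, 12, 14}) = 2
G(47) = mex({0, 1, 2, 3, 4, 5, 6, 8, 9, 10, 11, 12}) = 7
Therefore G(47) = 7.

7


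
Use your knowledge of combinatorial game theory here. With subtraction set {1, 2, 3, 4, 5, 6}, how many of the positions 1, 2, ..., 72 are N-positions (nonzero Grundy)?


Subtraction set S = {1, 2, 3, 4, 5, 6}, so G(n) = n mod 7.
G(n) = 0 when n is a multiple of 7.
Multiples of 7 in [1, 72]: 10
N-positions (nonzero Grundy) = 72 - 10 = 62

62


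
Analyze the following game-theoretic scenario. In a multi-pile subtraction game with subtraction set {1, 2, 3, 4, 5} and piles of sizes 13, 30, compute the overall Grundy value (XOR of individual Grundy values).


Subtraction set: {1, 2, 3, 4, 5}
For this subtraction set, G(n) = n mod 6 (period = max + 1 = 6).
Pile 1 (size 13): G(13) = 13 mod 6 = 1
Pile 2 (size 30): G(30) = 30 mod 6 = 0
Total Grundy value = XOR of all: 1 XOR 0 = 1

1


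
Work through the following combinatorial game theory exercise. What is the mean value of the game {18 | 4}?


Game = {18 | 4}, a switch {a | b} with numbers a > b.
Its thermograph has left wall a - t and right wall b + t, which meet at t = (a - b)/2, where both equal (a + b)/2. So the mast (mean value) is at (a + b)/2.
Mean = (18 + (4))/2 = 22/2 = 11

11


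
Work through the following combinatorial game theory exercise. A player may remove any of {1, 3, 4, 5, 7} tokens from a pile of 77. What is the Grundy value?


The subtraction set is S = {1, 3, 4, 5, 7}.
G(k) = mex{ G(k - s) : s in S, s <= k }. We compute iteratively: G(0) = 0.
G(1) = mex({0}) = 1
G(2) = mex({1}) = 0
G(3) = mex({0}) = 1
G(4) = mex({0, 1}) = 2
G(5) = mex({0, 1, 2}) = 3
G(6) = mex({0, 1, 3}) = 2
G(7) = mex({0, 1, 2}) = 3
G(8) = mex({1, 2, 3}) = 0
G(9) = mex({0, 2, 3}) = 1
G(10) = mex({1, 2, 3}) = 0
G(11) = mex({0, 2, 3}) = 1
G(12) = mex({0, 1, 3}) = 2
G(13) = mex({0, 1, 2}) = 3
G(14) = mex({0, 1, 3}) = 2
Observe that G(8)..G(14) = 0, 1, 0, 1, 2, 3, 2 repeats G(0)..G(6) = 0, 1, 0, 1, 2, 3, 2.
For k >= max(S) = 7, G(k) is determined by the previous 7 values G(k-7)..G(k-1); a window of 7 consecutive values has recurred shifted by 8, so by induction G(k + 8) = G(k) for all k >= 0: the sequence is periodic from the start with period 8.
One period: G(0..7) = 0, 1, 0, 1, 2, 3, 2, 3.
77 mod 8 = 5, so G(77) = G(5) = 3.

3


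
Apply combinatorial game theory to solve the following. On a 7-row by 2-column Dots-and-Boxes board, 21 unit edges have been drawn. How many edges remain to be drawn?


Grid: 7 x 2 boxes, i.e. 8 rows and 3 columns of dots.
Horizontal edges: (rows + 1) * cols = 8 * 2 = 16
Vertical edges: rows * (cols + 1) = 7 * 3 = 21
Total edges: 16 + 21 = 37
Edges drawn: 21
Remaining: 37 - 21 = 16

16


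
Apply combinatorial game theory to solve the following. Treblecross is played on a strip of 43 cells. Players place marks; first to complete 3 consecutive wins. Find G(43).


Treblecross: place X on empty cells; 3-in-a-row wins.
Playing within two cells of an existing X lets the opponent win at once, so sensible play treats the cells i-2..i+2 around each X as dead. The player left with no safe cell loses, so this is a normal-play take-away game on strips of safe cells.
Placing X at cell i (0-indexed) of a strip of k safe cells leaves independent strips of sizes max(0, i-2) and max(0, k-i-3). Hence G(k) = mex{ G(max(0,i-2)) XOR G(max(0,k-i-3)) : 0 <= i < k }, with G(0) = 0.
G(1): splits (0,0):0^0=0 -> mex({0}) = 1
G(2): splits (0,0):0^0=0 -> mex({0}) = 1
G(3): splits (0,0):0^0=0 -> mex({0}) = 1
G(4): splits (0,1):0^1=1 (0,0):0^0=0 -> mex({0, 1}) = 2
G(5): splits (0,2):0^1=1 (0,1):0^1=1 (0,0):0^0=0 -> mex({0, 1}) = 2
G(6) = mex({1}) = 0
G(7) = mex({0, 1, 2}) = 3
G(8) = mex({0, 1, 2}) = 3
G(9) = mex({0, 2}) = 1
G(10) = mex({0, 2, 3}) = 1
G(11) = mex({0, 3}) = 1
G(12) = mex({1, 3}) = 0
G(13) = mex({0, 1, 2, 3}) = 4
G(14) = mex({0, 1, 2}) = 3
G(15) = mex({0, 1, 2}) = 3
G(16) = mex({0, 1, 2, 4}) = 3
G(17) = mex({0, 1, 3, 4}) = 2
G(18) = mex({0, 1, 3, 4}) = 2
G(19) = mex({0, 1, 3, 5}) = 2
G(20) = mex({0, 1, 2, 3, 5}) = 4
G(21) = mex({0, 1, 2, 3, 5}) = 4
G(22) = mex({1, 2, 6}) = 0
G(23) = mex({0, 1, 2, 3, 4, 6}) = 5
G(24) = mex({0, 1, 2, 3, 4}) = 5
G(25) = mex({0, 1, 3, 4, 7}) = 2
G(26) = mex({0, 1, 3, 4, 5, 7}) = 2
G(27) = mex({0, 1, 3, 5}) = 2
G(28) = mex({0, 1, 2, 5}) = 3
G(29) = mex({0, 1, 2, 4, 5, 6}) = 3
G(30) = mex({1, 2, 4, 6}) = 0
G(31) = mex({0, 1, 2, 3, 4, 6}) = 5
G(32) = mex({1, 2, 3, 4, 7}) = 0
G(33) = mex({0, 3, 7}) = 1
G(34) = mex({0, 2, 3, 5, 7}) = 1
G(35) = mex({0, 2, 3, 5, 6}) = 1
G(36) = mex({0, 1, 2, 5, 6}) = 3
G(37) = mex({0, 1, 2, 4, 5, 6}) = 3
G(38) = mex({0, 1, 2, 4}) = 3
G(39) = mex({0, 1, 2, 3, 4, 7}) = 5
G(40) = mex({0, 1, 2, 3, 4, 5, 7}) = 6
G(41) = mex({0, 1, 2, 3, 5, 7}) = 4
G(42) = mex({0, 1, 2, 3, 5, 6, 7}) = 4
G(43) = mex({0, 2, 3, 5, 6}) = 1
Therefore G(43) = 1.

1


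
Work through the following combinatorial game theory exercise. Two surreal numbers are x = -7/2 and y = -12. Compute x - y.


x = -7/2, y = -12
Converting to common denominator: 2
x = -7/2, y = -24/2
x - y = -7/2 - -12 = 17/2

17/2


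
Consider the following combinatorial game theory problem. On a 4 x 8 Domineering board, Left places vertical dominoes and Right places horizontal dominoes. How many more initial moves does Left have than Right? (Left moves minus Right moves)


Board is 4 x 8 (rows x cols).
Left (vertical) placements: (rows-1) * cols = 3 * 8 = 24
Right (horizontal) placements: rows * (cols-1) = 4 * 7 = 28
Advantage = Left - Right = 24 - 28 = -4

-4


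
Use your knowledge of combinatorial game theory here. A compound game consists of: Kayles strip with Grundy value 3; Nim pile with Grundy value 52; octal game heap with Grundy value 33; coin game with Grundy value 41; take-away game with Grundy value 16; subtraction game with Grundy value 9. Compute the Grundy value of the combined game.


By the Sprague-Grundy theorem, the Grundy value of a sum of games is the XOR of individual Grundy values.
Kayles strip: Grundy value = 3. Running XOR: 0 XOR 3 = 3
Nim pile: Grundy value = 52. Running XOR: 3 XOR 52 = 55
octal game heap: Grundy value = 33. Running XOR: 55 XOR 33 = 22
coin game: Grundy value = 41. Running XOR: 22 XOR 41 = 63
take-away game: Grundy value = 16. Running XOR: 63 XOR 16 = 47
subtraction game: Grundy value = 9. Running XOR: 47 XOR 9 = 38
The combined Grundy value is 38.

38


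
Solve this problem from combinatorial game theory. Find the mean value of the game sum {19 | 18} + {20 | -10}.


G1 = {19 | 18}, G2 = {20 | -10}
Each is a switch {a | b} with numbers a > b; its mean value is (a + b)/2, and mean value is additive over game sums: m(G1 + G2) = m(G1) + m(G2).
Mean of G1 = (19 + (18))/2 = 37/2 = 37/2
Mean of G2 = (20 + (-10))/2 = 10/2 = 5
Mean of G1 + G2 = 37/2 + 5 = 47/2

47/2


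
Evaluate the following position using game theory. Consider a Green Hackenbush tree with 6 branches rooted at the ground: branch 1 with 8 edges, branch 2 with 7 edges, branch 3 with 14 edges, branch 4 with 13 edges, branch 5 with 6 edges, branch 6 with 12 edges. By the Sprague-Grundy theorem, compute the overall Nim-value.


The tree has 6 branches from the ground vertex.
In Green Hackenbush, the Nim-value of a simple path of length k is k.
Branch 1: length 8, Nim-value = 8
Branch 2: length 7, Nim-value = 7
Branch 3: length 14, Nim-value = 14
Branch 4: length 13, Nim-value = 13
Branch 5: length 6, Nim-value = 6
Branch 6: length 12, Nim-value = 12
Total Nim-value = XOR of all branch values:
0 XOR 8 = 8
8 XOR 7 = 15
15 XOR 14 = 1
1 XOR 13 = 12
12 XOR 6 = 10
10 XOR 12 = 6
Nim-value of the tree = 6

6


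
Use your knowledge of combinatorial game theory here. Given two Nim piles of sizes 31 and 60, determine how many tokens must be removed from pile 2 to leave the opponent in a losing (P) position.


Piles: 31 and 60
Current XOR: 31 XOR 60 = 35 (non-zero, so this is an N-position).
To make the XOR zero, we need to find a move that balances the piles.
For pile 2 (size 60): target = 60 XOR 35 = 31
We reduce pile 2 from 60 to 31.
Tokens removed: 60 - 31 = 29
Verification: 31 XOR 31 = 0

29


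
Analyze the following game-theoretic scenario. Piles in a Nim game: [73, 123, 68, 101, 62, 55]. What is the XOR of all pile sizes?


We need the XOR (exclusive or) of all pile sizes.
After XOR-ing pile 1 (size 73): 0 XOR 73 = 73
After XOR-ing pile 2 (size 123): 73 XOR 123 = 50
After XOR-ing pile 3 (size 68): 50 XOR 68 = 118
After XOR-ing pile 4 (size 101): 118 XOR 101 = 19
After XOR-ing pile 5 (size 62): 19 XOR 62 = 45
After XOR-ing pile 6 (size 55): 45 XOR 55 = 26
The Nim-value of this position is 26.

26


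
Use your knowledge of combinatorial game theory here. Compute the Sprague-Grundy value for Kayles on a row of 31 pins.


Kayles: a move removes 1 or 2 adjacent pins from a contiguous row.
Removing pins from a row of k leaves two independent rows (a, b) with a + b = k - 1 (one pin) or a + b = k - 2 (two pins); an end removal gives a = 0.
By Sprague-Grundy, G(k) = mex{ G(a) XOR G(b) } over all these splits. G(0) = 0.
G(1): splits (0,0):0^0=0 -> mex({0}) = 1
G(2): splits (0,1):0^1=1 (0,0):0^0=0 -> mex({0, 1}) = 2
G(3): splits (0,2):0^2=2 (1,1):1^1=0 (0,1):0^1=1 -> mex({0, 1, 2}) = 3
G(4): splits (0,3):0^3=3 (1,2):1^2=3 (0,2):0^2=2 (1,1):1^1=0 -> mex({0, 2, 3}) = 1
G(5): splits (0,4):0^1=1 (1,3):1^3=2 (2,2):2^2=0 (0,3):0^3=3 (1,2):1^2=3 -> mex({0, 1, 2, 3}) = 4
G(6) = mex({0, 1, 2, 4}) = 3
G(7) = mex({0, 1, 3, 4, 5}) = 2
G(8) = mex({0, 2, 3, 5, 6}) = 1
G(9) = mex({0, 1, 2, 3, 6, 7}) = 4
G(10) = mex({0, 1, 3, 4, 5, 7}) = 2
G(11) = mex({0, 1, 2, 3, 4, 5}) = 6
G(12) = mex({0, 1, 2, 3, 5, 6, 7}) = 4
G(13) = mex({0, 2, 3, 4, 6, 7}) = 1
G(14) = mex({0, 1, 4, 5, 6, 7}) = 2
G(15) = mex({0, 1, 2, 3, 4, 5, 6}) = 7
G(16) = mex({0, 2, 3, 5, 6, 7}) = 1
G(17) = mex({0, 1, 2, 3, 5, 6, 7}) = 4
G(18) = mex({0, 1, 2, 4, 5, 6}) = 3
G(19) = mex({0, 1, 3, 4, 5, 7}) = 2
G(20) = mex({0, 2, 3, 4, 5, 6, 7}) = 1
G(21) = mex({0, 1, 2, 3, 5, 6, 7}) = 4
G(22) = mex({0, 1, 2, 3, 4, 5, 7}) = 6
G(23) = mex({0, 1, 2, 3, 4, 5, 6}) = 7
G(24) = mex({0, 1, 2, 3, 5, 6, 7}) = 4
G(25) = mex({0, 2, 3, 4, 6, 7}) = 1
G(26) = mex({0, 1, 3, 4, 5, 6, 7}) = 2
G(27) = mex({0, 1, 2, 3, 4, 5, 6, 7}) = 8
G(28) = mex({0, 1, 2, 3, 4, 6, 7, 8}) = 5
G(29) = mex({0, 1, 2, 3, 5, 6, 7, 8, 9}) = 4
G(30) = mex({0, 1, 2, 3, 4, 5, 6, 9, 10}) = 7
G(31) = mex({0, 1, 3, 4, 5, 7, 10, 11}) = 2
Therefore G(31) = 2.

2
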